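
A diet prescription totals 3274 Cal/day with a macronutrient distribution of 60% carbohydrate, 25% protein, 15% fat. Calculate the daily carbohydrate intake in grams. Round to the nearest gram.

Carbohydrate energy = 60% × 3274 = 1964.4 kcal.
At 4 kcal/g: 1964.4 ÷ 4 = 491.1 g.

491 g/day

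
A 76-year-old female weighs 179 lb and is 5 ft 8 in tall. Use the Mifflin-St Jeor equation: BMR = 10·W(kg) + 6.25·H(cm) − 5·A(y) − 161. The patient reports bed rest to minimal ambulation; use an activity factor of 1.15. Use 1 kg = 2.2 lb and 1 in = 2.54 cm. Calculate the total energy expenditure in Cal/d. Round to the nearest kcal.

1555 Cal/d

Convert to metric: weight = 179 ÷ 2.2 = 81.3636 kg; height = (5×12 + 8) × 2.54 = 68 × 2.54 = 172.72 cm.
Mifflin-St Jeor (female): BMR = 10(81.3636) + 6.25(172.72) − 5(76) − 161 = 813.6364 + 1079.5 − 380 − 161 = 1352.1364 kcal/day.
TEE = BMR × activity factor = 1352.1364 × 1.15 = 1554.9568 kcal/day.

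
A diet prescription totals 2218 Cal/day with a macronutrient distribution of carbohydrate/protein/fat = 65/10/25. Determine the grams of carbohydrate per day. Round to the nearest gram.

Carbohydrate energy = 65% × 2218 = 1441.7 kcal.
At 4 kcal/g: 1441.7 ÷ 4 = 360.425 g.

360 g/day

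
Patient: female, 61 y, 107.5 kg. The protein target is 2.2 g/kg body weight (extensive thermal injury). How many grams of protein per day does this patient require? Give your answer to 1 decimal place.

236.5 g/day

Protein = 2.2 g/kg × 107.5 kg = 236.5 g/day.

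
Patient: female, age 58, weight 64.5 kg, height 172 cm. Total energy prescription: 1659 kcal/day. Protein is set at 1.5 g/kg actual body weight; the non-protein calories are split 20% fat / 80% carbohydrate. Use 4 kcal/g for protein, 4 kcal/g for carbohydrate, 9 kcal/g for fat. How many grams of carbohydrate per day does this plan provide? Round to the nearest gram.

254 g/day

Protein = 1.5 × 64.5 = 96.75 g → 96.75 × 4 = 387 kcal.
Non-protein calories = 1659 − 387 = 1272 kcal.
Fat: 20% × 1272 = 254.4 kcal; carbohydrate: 1017.6 kcal.
Carbohydrate: 1017.6 kcal ÷ 4 kcal/g = 254.4 g.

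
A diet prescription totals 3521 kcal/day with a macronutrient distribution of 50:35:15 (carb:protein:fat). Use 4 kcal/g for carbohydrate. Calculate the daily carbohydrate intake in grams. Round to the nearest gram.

Carbohydrate energy = 50% × 3521 = 1760.5 kcal.
At 4 kcal/g: 1760.5 ÷ 4 = 440.125 g.

440 g/day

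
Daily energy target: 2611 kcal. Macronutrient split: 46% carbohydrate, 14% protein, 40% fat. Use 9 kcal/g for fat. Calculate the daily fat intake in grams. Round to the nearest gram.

Fat energy = 40% × 2611 = 1044.4 kcal.
At 9 kcal/g: 1044.4 ÷ 9 = 116.0444 g.

116 g/day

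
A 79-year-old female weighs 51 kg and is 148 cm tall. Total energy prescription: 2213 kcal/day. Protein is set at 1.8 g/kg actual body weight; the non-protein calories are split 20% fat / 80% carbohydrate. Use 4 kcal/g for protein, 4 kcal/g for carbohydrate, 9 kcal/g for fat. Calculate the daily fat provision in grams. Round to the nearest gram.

41 g/day

Protein = 1.8 × 51 = 91.8 g → 91.8 × 4 = 367.2 kcal.
Non-protein calories = 2213 − 367.2 = 1845.8 kcal.
Fat: 20% × 1845.8 = 369.16 kcal; carbohydrate: 1476.64 kcal.
Fat: 369.16 kcal ÷ 9 kcal/g = 41.0178 g.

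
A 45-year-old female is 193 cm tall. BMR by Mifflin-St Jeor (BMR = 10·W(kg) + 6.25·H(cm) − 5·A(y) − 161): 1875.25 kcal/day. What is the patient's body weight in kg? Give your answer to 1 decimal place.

105.5 kg

1875.25 = 10·W + 6.25(193) − 5(45) − 161
10·W = 1875.25 − 820.25 = 1055, so W = 105.5 kg.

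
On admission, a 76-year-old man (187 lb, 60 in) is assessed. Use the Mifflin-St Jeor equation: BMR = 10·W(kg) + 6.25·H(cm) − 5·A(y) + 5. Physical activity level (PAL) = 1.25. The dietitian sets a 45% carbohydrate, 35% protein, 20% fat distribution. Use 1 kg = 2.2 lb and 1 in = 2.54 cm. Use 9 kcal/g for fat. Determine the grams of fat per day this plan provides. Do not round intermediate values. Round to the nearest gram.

40 g/day

Convert to metric: weight = 187 ÷ 2.2 = 85 kg; height = 60 × 2.54 = 152.4 cm.
Mifflin-St Jeor (male): BMR = 10(85) + 6.25(152.4) − 5(76) + 5 = 850 + 952.5 − 380 + 5 = 1427.5 kcal/day.
TEE = 1427.5 × 1.25 = 1784.375 kcal/day.
Fat energy = 20% × 1784.375 = 356.875 kcal.
Fat = 356.875 ÷ 9 kcal/g = 39.6528 g.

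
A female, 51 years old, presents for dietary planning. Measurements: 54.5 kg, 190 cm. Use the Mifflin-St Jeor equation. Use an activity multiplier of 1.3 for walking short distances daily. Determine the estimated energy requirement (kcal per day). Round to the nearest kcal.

1711 kcal per day

Mifflin-St Jeor (female): BMR = 10(54.5) + 6.25(190) − 5(51) − 161 = 545 + 1187.5 − 255 − 161 = 1316.5 kcal/day.
TEE = BMR × activity factor = 1316.5 × 1.3 = 1711.45 kcal/day.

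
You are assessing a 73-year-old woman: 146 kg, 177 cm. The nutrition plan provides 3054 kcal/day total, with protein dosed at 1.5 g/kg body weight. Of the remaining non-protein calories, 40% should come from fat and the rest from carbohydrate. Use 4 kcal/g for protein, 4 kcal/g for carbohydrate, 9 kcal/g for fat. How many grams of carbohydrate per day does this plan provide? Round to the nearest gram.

327 g/day

Protein = 1.5 × 146 = 219 g → 219 × 4 = 876 kcal.
Non-protein calories = 3054 − 876 = 2178 kcal.
Fat: 40% × 2178 = 871.2 kcal; carbohydrate: 1306.8 kcal.
Carbohydrate: 1306.8 kcal ÷ 4 kcal/g = 326.7 g.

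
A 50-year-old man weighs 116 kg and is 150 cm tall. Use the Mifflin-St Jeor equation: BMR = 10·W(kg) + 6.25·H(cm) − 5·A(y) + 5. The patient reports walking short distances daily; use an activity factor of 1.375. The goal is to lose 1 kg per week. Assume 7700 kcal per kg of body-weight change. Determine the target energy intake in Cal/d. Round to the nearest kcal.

1447 Cal/d

Mifflin-St Jeor (male): BMR = 10(116) + 6.25(150) − 5(50) + 5 = 1160 + 937.5 − 250 + 5 = 1852.5 kcal/day.
TEE = 1852.5 × 1.375 = 2547.1875 kcal/day.
Required daily deficit = 1 × 7700 ÷ 7 = 1100 kcal/day.
Target intake = 2547.1875 − 1100 = 1447.1875 kcal/day.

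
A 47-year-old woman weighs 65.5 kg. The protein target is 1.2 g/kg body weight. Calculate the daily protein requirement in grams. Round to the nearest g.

79 g/day

Protein = 1.2 g/kg × 65.5 kg = 78.6 g/day.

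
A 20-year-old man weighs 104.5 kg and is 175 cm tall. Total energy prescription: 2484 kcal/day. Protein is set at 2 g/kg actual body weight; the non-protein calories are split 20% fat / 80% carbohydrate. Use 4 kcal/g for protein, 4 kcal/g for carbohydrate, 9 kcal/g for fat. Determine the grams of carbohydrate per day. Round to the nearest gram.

330 g/day

Protein = 2 × 104.5 = 209 g → 209 × 4 = 836 kcal.
Non-protein calories = 2484 − 836 = 1648 kcal.
Fat: 20% × 1648 = 329.6 kcal; carbohydrate: 1318.4 kcal.
Carbohydrate: 1318.4 kcal ÷ 4 kcal/g = 329.6 g.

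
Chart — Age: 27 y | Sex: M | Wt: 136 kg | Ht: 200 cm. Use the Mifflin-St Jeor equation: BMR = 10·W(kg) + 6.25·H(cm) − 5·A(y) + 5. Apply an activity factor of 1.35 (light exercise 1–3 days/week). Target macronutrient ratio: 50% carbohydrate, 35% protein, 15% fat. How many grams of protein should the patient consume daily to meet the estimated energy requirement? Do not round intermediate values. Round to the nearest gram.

Mifflin-St Jeor (male): BMR = 10(136) + 6.25(200) − 5(27) + 5 = 1360 + 1250 − 135 + 5 = 2480 kcal/day.
TEE = 2480 × 1.35 = 3348 kcal/day.
Protein energy = 35% × 3348 = 1171.8 kcal.
Protein = 1171.8 ÷ 4 kcal/g = 292.95 g.

293 g/day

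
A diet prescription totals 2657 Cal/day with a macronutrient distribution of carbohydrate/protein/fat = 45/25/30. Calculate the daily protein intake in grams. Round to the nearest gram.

Protein energy = 25% × 2657 = 664.25 kcal.
At 4 kcal/g: 664.25 ÷ 4 = 166.0625 g.

166 g/day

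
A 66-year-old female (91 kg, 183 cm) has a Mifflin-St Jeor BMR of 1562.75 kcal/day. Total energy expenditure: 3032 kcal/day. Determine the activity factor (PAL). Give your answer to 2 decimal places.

Activity factor = TEE ÷ BMR = 3032 ÷ 1562.75 = 1.94.

1.94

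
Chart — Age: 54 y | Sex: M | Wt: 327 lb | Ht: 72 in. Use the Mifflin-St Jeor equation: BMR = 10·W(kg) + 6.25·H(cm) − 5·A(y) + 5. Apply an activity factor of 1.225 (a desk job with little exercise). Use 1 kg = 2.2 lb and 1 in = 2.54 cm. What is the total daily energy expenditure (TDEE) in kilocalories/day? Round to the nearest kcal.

Convert to metric: weight = 327 ÷ 2.2 = 148.6364 kg; height = 72 × 2.54 = 182.88 cm.
Mifflin-St Jeor (male): BMR = 10(148.6364) + 6.25(182.88) − 5(54) + 5 = 1486.3636 + 1143 − 270 + 5 = 2364.3636 kcal/day.
TEE = BMR × activity factor = 2364.3636 × 1.225 = 2896.3455 kcal/day.

2896 kilocalories/day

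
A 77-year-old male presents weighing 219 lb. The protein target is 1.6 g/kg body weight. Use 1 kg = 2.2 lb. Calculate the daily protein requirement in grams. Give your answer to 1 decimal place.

159.3 g/day

Weight in kg = 219 ÷ 2.2 = 99.5455 kg.
Protein = 1.6 g/kg × 99.5455 kg = 159.2727 g/day.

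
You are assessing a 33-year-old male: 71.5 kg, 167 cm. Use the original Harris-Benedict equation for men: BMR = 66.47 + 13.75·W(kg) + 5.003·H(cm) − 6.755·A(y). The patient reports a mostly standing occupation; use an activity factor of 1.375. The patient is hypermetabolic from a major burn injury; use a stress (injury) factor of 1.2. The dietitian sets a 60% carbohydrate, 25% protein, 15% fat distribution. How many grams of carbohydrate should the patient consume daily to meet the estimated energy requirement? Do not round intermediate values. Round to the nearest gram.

Harris-Benedict: BMR = 66.47 + 13.75(71.5) + 5.003(167) − 6.755(33) = 1662.181 kcal/day.
TEE = 1662.181 × 1.375 = 2285.4989 kcal/day.
With stress factor 1.2: 2285.4989 × 1.2 = 2742.5987 kcal/day.
Carbohydrate energy = 60% × 2742.5987 = 1645.5592 kcal.
Carbohydrate = 1645.5592 ÷ 4 kcal/g = 411.3898 g.

411 g/day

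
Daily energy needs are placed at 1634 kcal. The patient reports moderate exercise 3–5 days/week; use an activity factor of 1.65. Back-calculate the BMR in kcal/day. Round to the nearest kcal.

990 kcal/day

BMR = TEE ÷ activity factor = 1634 ÷ 1.65 = 990.303 kcal/day.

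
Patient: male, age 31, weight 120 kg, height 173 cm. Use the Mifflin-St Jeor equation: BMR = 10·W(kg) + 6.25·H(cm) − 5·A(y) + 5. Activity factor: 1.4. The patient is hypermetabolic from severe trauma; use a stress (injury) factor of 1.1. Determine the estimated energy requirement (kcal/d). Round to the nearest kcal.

3282 kcal/d

Mifflin-St Jeor (male): BMR = 10(120) + 6.25(173) − 5(31) + 5 = 1200 + 1081.25 − 155 + 5 = 2131.25 kcal/day.
TEE = BMR × activity factor = 2131.25 × 1.4 = 2983.75 kcal/day.
Apply stress factor: 2983.75 × 1.1 = 3282.125 kcal/day.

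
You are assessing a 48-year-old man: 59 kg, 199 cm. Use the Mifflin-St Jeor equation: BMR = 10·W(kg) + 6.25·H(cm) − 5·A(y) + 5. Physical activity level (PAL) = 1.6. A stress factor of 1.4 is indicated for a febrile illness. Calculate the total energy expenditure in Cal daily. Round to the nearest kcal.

Mifflin-St Jeor (male): BMR = 10(59) + 6.25(199) − 5(48) + 5 = 590 + 1243.75 − 240 + 5 = 1598.75 kcal/day.
TEE = BMR × activity factor = 1598.75 × 1.6 = 2558 kcal/day.
Apply stress factor: 2558 × 1.4 = 3581.2 kcal/day.

3581 Cal daily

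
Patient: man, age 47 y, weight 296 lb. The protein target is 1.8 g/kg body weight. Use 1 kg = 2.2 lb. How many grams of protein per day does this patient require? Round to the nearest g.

Weight in kg = 296 ÷ 2.2 = 134.5455 kg.
Protein = 1.8 g/kg × 134.5455 kg = 242.1818 g/day.

242 g/day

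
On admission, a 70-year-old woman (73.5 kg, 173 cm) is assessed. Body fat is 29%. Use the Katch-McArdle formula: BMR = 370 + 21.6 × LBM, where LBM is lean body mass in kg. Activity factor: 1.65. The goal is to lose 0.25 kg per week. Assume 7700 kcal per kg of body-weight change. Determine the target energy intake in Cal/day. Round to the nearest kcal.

LBM = 73.5 × (1 − 0.29) = 52.185 kg. Katch-McArdle: BMR = 370 + 21.6 × 52.185 = 1497.196 kcal/day.
TEE = 1497.196 × 1.65 = 2470.3734 kcal/day.
Required daily deficit = 0.25 × 7700 ÷ 7 = 275 kcal/day.
Target intake = 2470.3734 − 275 = 2195.3734 kcal/day.

2195 Cal/day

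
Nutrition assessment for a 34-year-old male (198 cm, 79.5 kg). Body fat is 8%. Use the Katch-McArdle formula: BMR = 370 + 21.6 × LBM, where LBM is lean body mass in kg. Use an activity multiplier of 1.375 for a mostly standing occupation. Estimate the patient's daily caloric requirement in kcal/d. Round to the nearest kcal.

2681 kcal/d

LBM = 79.5 × (1 − 0.08) = 73.14 kg. Katch-McArdle: BMR = 370 + 21.6 × 73.14 = 1949.824 kcal/day.
TEE = BMR × activity factor = 1949.824 × 1.375 = 2681.008 kcal/day.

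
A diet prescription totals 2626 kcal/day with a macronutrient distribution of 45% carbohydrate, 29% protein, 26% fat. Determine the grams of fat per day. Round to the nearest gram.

76 g/day

Fat energy = 26% × 2626 = 682.76 kcal.
At 9 kcal/g: 682.76 ÷ 9 = 75.8622 g.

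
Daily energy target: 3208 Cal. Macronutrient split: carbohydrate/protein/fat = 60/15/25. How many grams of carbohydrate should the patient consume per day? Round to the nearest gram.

481 g/day

Carbohydrate energy = 60% × 3208 = 1924.8 kcal.
At 4 kcal/g: 1924.8 ÷ 4 = 481.2 g.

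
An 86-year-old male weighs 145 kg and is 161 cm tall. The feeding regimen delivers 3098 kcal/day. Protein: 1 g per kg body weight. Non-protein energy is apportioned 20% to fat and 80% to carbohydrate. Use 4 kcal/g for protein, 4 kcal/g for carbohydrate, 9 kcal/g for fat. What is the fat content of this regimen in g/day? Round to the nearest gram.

56 g/day

Protein = 1 × 145 = 145 g → 145 × 4 = 580 kcal.
Non-protein calories = 3098 − 580 = 2518 kcal.
Fat: 20% × 2518 = 503.6 kcal; carbohydrate: 2014.4 kcal.
Fat: 503.6 kcal ÷ 9 kcal/g = 55.9556 g.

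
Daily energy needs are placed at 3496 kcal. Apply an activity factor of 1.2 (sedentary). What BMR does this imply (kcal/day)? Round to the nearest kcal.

BMR = TEE ÷ activity factor = 3496 ÷ 1.2 = 2913.3333 kcal/day.

2913 kcal/day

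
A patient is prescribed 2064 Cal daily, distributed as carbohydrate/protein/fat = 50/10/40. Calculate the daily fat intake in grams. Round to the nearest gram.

Fat energy = 40% × 2064 = 825.6 kcal.
At 9 kcal/g: 825.6 ÷ 9 = 91.7333 g.

92 g/day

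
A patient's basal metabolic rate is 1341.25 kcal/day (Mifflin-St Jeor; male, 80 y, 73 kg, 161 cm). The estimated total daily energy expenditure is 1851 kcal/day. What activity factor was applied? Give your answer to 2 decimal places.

1.38

Activity factor = TEE ÷ BMR = 1851 ÷ 1341.25 = 1.38.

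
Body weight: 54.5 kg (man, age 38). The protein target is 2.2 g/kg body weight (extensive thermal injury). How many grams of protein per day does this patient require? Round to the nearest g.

Protein = 2.2 g/kg × 54.5 kg = 119.9 g/day.

120 g/day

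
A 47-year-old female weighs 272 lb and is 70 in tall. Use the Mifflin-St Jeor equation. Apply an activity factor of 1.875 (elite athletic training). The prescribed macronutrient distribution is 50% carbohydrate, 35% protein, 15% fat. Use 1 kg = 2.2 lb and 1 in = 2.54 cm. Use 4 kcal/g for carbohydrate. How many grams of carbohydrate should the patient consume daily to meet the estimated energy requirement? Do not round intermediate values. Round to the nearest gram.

457 g/day

Convert to metric: weight = 272 ÷ 2.2 = 123.6364 kg; height = 70 × 2.54 = 177.8 cm.
Mifflin-St Jeor (female): BMR = 10(123.6364) + 6.25(177.8) − 5(47) − 161 = 1236.3636 + 1111.25 − 235 − 161 = 1951.6136 kcal/day.
TEE = 1951.6136 × 1.875 = 3659.2756 kcal/day.
Carbohydrate energy = 50% × 3659.2756 = 1829.6378 kcal.
Carbohydrate = 1829.6378 ÷ 4 kcal/g = 457.4094 g.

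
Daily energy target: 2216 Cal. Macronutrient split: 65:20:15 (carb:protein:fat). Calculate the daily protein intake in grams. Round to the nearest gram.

Protein energy = 20% × 2216 = 443.2 kcal.
At 4 kcal/g: 443.2 ÷ 4 = 110.8 g.

111 g/day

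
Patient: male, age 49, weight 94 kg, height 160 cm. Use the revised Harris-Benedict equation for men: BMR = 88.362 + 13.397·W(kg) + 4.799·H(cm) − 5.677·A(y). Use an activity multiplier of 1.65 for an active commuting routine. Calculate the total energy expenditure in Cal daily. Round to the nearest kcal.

3032 Cal daily

Harris-Benedict: BMR = 88.362 + 13.397(94) + 4.799(160) − 5.677(49) = 1837.347 kcal/day.
TEE = BMR × activity factor = 1837.347 × 1.65 = 3031.6226 kcal/day.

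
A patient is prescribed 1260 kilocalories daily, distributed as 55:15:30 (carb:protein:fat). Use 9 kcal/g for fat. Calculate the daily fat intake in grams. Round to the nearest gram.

42 g/day

Fat energy = 30% × 1260 = 378 kcal.
At 9 kcal/g: 378 ÷ 9 = 42 g.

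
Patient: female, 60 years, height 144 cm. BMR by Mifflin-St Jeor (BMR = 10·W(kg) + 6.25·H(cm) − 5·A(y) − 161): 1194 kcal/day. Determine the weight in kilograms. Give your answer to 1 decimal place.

1194 = 10·W + 6.25(144) − 5(60) − 161
10·W = 1194 − 439 = 755, so W = 75.5 kg.

75.5 kg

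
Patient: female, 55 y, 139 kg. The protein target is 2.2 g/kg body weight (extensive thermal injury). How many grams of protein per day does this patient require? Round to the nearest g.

Protein = 2.2 g/kg × 139 kg = 305.8 g/day.

306 g/day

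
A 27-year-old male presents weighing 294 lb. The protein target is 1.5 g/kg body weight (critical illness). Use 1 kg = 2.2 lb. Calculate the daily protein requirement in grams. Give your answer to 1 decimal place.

200.5 g/day

Weight in kg = 294 ÷ 2.2 = 133.6364 kg.
Protein = 1.5 g/kg × 133.6364 kg = 200.4545 g/day.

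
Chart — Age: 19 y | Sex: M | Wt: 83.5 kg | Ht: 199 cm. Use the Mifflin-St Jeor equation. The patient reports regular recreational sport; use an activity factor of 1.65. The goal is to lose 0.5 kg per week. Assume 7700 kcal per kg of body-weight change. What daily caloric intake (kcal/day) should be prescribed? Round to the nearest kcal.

Mifflin-St Jeor (male): BMR = 10(83.5) + 6.25(199) − 5(19) + 5 = 835 + 1243.75 − 95 + 5 = 1988.75 kcal/day.
TEE = 1988.75 × 1.65 = 3281.4375 kcal/day.
Required daily deficit = 0.5 × 7700 ÷ 7 = 550 kcal/day.
Target intake = 3281.4375 − 550 = 2731.4375 kcal/day.

2731 kcal/day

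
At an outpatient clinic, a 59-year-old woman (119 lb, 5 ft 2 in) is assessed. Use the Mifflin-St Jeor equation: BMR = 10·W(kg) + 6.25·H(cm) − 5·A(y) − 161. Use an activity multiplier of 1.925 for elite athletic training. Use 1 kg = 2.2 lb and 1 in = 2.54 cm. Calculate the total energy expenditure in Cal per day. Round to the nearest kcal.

Convert to metric: weight = 119 ÷ 2.2 = 54.0909 kg; height = (5×12 + 2) × 2.54 = 62 × 2.54 = 157.48 cm.
Mifflin-St Jeor (female): BMR = 10(54.0909) + 6.25(157.48) − 5(59) − 161 = 540.9091 + 984.25 − 295 − 161 = 1069.1591 kcal/day.
TEE = BMR × activity factor = 1069.1591 × 1.925 = 2058.1313 kcal/day.

2058 Cal per day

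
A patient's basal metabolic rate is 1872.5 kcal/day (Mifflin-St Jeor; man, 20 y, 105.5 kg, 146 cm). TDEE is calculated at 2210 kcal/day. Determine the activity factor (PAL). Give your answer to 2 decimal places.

1.18

Activity factor = TEE ÷ BMR = 2210 ÷ 1872.5 = 1.18.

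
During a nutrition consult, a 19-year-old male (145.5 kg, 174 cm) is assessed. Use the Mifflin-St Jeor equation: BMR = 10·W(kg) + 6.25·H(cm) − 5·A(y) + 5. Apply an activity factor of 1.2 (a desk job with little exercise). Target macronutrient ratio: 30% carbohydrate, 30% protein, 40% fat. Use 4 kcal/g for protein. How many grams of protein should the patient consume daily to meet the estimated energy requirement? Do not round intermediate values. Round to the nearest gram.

Mifflin-St Jeor (male): BMR = 10(145.5) + 6.25(174) − 5(19) + 5 = 1455 + 1087.5 − 95 + 5 = 2452.5 kcal/day.
TEE = 2452.5 × 1.2 = 2943 kcal/day.
Protein energy = 30% × 2943 = 882.9 kcal.
Protein = 882.9 ÷ 4 kcal/g = 220.725 g.

221 g/day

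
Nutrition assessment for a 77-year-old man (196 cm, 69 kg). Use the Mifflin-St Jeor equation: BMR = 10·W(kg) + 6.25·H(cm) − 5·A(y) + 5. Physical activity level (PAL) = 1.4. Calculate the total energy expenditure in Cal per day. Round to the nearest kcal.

Mifflin-St Jeor (male): BMR = 10(69) + 6.25(196) − 5(77) + 5 = 690 + 1225 − 385 + 5 = 1535 kcal/day.
TEE = BMR × activity factor = 1535 × 1.4 = 2149 kcal/day.

2149 Cal per day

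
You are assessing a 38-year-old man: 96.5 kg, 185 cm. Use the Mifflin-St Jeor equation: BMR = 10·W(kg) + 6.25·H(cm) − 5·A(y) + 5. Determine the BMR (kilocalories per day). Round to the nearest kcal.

Mifflin-St Jeor (male): BMR = 10(96.5) + 6.25(185) − 5(38) + 5 = 965 + 1156.25 − 190 + 5 = 1936.25 kcal/day.

1936 kilocalories per day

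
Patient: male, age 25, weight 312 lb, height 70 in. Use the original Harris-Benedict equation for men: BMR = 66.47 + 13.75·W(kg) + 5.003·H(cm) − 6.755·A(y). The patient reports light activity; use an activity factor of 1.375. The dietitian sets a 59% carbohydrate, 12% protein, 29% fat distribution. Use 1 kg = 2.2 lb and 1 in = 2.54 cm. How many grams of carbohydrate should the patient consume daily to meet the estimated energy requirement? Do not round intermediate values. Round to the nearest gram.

555 g/day

Convert to metric: weight = 312 ÷ 2.2 = 141.8182 kg; height = 70 × 2.54 = 177.8 cm.
Harris-Benedict: BMR = 66.47 + 13.75(141.8182) + 5.003(177.8) − 6.755(25) = 2737.1284 kcal/day.
TEE = 2737.1284 × 1.375 = 3763.5516 kcal/day.
Carbohydrate energy = 59% × 3763.5516 = 2220.4954 kcal.
Carbohydrate = 2220.4954 ÷ 4 kcal/g = 555.1239 g.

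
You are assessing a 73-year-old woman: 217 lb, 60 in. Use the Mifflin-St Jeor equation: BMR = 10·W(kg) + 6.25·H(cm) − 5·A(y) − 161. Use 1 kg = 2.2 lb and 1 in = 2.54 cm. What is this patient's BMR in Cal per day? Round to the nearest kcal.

Convert to metric: weight = 217 ÷ 2.2 = 98.6364 kg; height = 60 × 2.54 = 152.4 cm.
Mifflin-St Jeor (female): BMR = 10(98.6364) + 6.25(152.4) − 5(73) − 161 = 986.3636 + 952.5 − 365 − 161 = 1412.8636 kcal/day.

1413 Cal per day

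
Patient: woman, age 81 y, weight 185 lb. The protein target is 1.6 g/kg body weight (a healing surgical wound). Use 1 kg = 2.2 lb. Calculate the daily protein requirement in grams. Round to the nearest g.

Weight in kg = 185 ÷ 2.2 = 84.0909 kg.
Protein = 1.6 g/kg × 84.0909 kg = 134.5455 g/day.

135 g/day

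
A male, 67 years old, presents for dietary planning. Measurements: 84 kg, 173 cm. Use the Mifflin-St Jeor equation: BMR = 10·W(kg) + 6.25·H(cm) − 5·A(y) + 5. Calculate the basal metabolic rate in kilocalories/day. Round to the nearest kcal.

1591 kilocalories/day

Mifflin-St Jeor (male): BMR = 10(84) + 6.25(173) − 5(67) + 5 = 840 + 1081.25 − 335 + 5 = 1591.25 kcal/day.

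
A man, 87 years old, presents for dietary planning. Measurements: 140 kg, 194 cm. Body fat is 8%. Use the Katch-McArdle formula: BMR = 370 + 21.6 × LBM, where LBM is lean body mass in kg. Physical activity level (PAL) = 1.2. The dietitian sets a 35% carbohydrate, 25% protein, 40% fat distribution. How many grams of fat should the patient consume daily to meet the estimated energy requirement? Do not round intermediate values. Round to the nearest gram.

LBM = 140 × (1 − 0.08) = 128.8 kg. Katch-McArdle: BMR = 370 + 21.6 × 128.8 = 3152.08 kcal/day.
TEE = 3152.08 × 1.2 = 3782.496 kcal/day.
Fat energy = 40% × 3782.496 = 1512.9984 kcal.
Fat = 1512.9984 ÷ 9 kcal/g = 168.1109 g.

168 g/day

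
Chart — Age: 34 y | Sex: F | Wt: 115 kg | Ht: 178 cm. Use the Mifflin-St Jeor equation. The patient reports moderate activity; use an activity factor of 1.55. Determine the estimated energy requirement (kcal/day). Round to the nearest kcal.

Mifflin-St Jeor (female): BMR = 10(115) + 6.25(178) − 5(34) − 161 = 1150 + 1112.5 − 170 − 161 = 1931.5 kcal/day.
TEE = BMR × activity factor = 1931.5 × 1.55 = 2993.825 kcal/day.

2994 kcal/day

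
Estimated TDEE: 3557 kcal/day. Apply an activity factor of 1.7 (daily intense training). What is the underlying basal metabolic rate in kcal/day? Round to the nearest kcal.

BMR = TEE ÷ activity factor = 3557 ÷ 1.7 = 2092.3529 kcal/day.

2092 kcal/day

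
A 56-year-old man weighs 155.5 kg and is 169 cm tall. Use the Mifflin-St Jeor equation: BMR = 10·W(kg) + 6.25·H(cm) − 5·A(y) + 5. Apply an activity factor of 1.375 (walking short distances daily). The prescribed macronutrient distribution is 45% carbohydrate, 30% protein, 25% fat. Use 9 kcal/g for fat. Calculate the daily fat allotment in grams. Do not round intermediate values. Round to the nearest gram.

Mifflin-St Jeor (male): BMR = 10(155.5) + 6.25(169) − 5(56) + 5 = 1555 + 1056.25 − 280 + 5 = 2336.25 kcal/day.
TEE = 2336.25 × 1.375 = 3212.3438 kcal/day.
Fat energy = 25% × 3212.3438 = 803.0859 kcal.
Fat = 803.0859 ÷ 9 kcal/g = 89.2318 g.

89 g/day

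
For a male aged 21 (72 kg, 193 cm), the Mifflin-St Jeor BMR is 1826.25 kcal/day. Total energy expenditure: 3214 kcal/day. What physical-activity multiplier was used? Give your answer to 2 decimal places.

1.76

Activity factor = TEE ÷ BMR = 3214 ÷ 1826.25 = 1.76.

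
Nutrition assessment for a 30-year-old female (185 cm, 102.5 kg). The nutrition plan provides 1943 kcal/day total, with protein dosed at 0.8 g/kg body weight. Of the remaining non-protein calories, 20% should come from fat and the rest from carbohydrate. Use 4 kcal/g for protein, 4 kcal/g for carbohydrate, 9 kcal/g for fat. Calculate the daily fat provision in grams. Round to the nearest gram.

Protein = 0.8 × 102.5 = 82 g → 82 × 4 = 328 kcal.
Non-protein calories = 1943 − 328 = 1615 kcal.
Fat: 20% × 1615 = 323 kcal; carbohydrate: 1292 kcal.
Fat: 323 kcal ÷ 9 kcal/g = 35.8889 g.

36 g/day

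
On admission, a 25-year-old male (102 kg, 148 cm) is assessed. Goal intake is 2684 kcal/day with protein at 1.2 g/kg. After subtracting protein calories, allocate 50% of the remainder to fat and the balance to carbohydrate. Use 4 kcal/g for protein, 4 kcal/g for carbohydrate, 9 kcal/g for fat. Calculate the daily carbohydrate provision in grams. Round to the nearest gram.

274 g/day

Protein = 1.2 × 102 = 122.4 g → 122.4 × 4 = 489.6 kcal.
Non-protein calories = 2684 − 489.6 = 2194.4 kcal.
Fat: 50% × 2194.4 = 1097.2 kcal; carbohydrate: 1097.2 kcal.
Carbohydrate: 1097.2 kcal ÷ 4 kcal/g = 274.3 g.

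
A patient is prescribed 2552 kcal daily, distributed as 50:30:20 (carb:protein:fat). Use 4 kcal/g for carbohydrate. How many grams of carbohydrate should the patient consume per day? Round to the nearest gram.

319 g/day

Carbohydrate energy = 50% × 2552 = 1276 kcal.
At 4 kcal/g: 1276 ÷ 4 = 319 g.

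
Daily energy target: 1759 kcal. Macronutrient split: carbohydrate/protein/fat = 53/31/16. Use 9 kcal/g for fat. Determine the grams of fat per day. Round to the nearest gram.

Fat energy = 16% × 1759 = 281.44 kcal.
At 9 kcal/g: 281.44 ÷ 9 = 31.2711 g.

31 g/day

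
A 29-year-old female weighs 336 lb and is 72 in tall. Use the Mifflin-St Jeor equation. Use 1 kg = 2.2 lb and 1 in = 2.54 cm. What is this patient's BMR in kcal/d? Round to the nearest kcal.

2364 kcal/d

Convert to metric: weight = 336 ÷ 2.2 = 152.7273 kg; height = 72 × 2.54 = 182.88 cm.
Mifflin-St Jeor (female): BMR = 10(152.7273) + 6.25(182.88) − 5(29) − 161 = 1527.2727 + 1143 − 145 − 161 = 2364.2727 kcal/day.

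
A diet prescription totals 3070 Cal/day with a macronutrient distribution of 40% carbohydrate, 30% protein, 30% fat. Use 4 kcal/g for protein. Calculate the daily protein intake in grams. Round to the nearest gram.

230 g/day

Protein energy = 30% × 3070 = 921 kcal.
At 4 kcal/g: 921 ÷ 4 = 230.25 g.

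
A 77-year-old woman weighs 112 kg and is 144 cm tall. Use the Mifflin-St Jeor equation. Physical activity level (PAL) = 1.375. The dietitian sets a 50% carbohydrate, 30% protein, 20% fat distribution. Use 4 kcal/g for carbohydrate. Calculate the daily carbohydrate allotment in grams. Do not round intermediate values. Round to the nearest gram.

Mifflin-St Jeor (female): BMR = 10(112) + 6.25(144) − 5(77) − 161 = 1120 + 900 − 385 − 161 = 1474 kcal/day.
TEE = 1474 × 1.375 = 2026.75 kcal/day.
Carbohydrate energy = 50% × 2026.75 = 1013.375 kcal.
Carbohydrate = 1013.375 ÷ 4 kcal/g = 253.3438 g.

253 g/day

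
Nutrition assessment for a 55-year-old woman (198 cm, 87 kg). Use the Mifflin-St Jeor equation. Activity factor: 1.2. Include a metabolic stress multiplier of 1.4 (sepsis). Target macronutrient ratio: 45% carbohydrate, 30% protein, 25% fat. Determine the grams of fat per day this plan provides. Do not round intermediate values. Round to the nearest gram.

78 g/day

Mifflin-St Jeor (female): BMR = 10(87) + 6.25(198) − 5(55) − 161 = 870 + 1237.5 − 275 − 161 = 1671.5 kcal/day.
TEE = 1671.5 × 1.2 = 2005.8 kcal/day.
With stress factor 1.4: 2005.8 × 1.4 = 2808.12 kcal/day.
Fat energy = 25% × 2808.12 = 702.03 kcal.
Fat = 702.03 ÷ 9 kcal/g = 78.0033 g.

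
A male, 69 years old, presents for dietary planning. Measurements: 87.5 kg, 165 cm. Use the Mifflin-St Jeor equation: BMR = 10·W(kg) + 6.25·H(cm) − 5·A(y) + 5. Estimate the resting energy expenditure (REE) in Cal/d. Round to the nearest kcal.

1566 Cal/d

Mifflin-St Jeor (male): BMR = 10(87.5) + 6.25(165) − 5(69) + 5 = 875 + 1031.25 − 345 + 5 = 1566.25 kcal/day.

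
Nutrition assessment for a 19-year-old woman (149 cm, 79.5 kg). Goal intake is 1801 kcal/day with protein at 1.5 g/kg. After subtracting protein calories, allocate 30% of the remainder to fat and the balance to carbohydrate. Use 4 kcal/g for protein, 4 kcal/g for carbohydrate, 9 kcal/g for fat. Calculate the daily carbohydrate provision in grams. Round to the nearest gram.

232 g/day

Protein = 1.5 × 79.5 = 119.25 g → 119.25 × 4 = 477 kcal.
Non-protein calories = 1801 − 477 = 1324 kcal.
Fat: 30% × 1324 = 397.2 kcal; carbohydrate: 926.8 kcal.
Carbohydrate: 926.8 kcal ÷ 4 kcal/g = 231.7 g.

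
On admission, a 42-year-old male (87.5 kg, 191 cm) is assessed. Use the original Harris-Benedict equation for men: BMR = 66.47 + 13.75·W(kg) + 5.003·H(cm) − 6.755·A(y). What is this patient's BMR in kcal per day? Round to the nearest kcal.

Harris-Benedict: BMR = 66.47 + 13.75(87.5) + 5.003(191) − 6.755(42) = 1941.458 kcal/day.

1941 kcal per day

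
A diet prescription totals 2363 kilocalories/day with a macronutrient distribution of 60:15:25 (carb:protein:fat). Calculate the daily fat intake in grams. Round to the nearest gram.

Fat energy = 25% × 2363 = 590.75 kcal.
At 9 kcal/g: 590.75 ÷ 9 = 65.6389 g.

66 g/day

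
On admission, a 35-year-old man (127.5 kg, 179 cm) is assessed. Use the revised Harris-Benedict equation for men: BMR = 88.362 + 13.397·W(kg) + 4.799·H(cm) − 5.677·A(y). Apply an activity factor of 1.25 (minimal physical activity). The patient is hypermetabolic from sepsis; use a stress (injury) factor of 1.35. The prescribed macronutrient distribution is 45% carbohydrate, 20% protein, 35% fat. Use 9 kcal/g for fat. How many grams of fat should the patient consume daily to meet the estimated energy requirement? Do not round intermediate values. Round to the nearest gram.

161 g/day

Harris-Benedict: BMR = 88.362 + 13.397(127.5) + 4.799(179) − 5.677(35) = 2456.8055 kcal/day.
TEE = 2456.8055 × 1.25 = 3071.0069 kcal/day.
With stress factor 1.35: 3071.0069 × 1.35 = 4145.8593 kcal/day.
Fat energy = 35% × 4145.8593 = 1451.0507 kcal.
Fat = 1451.0507 ÷ 9 kcal/g = 161.2279 g.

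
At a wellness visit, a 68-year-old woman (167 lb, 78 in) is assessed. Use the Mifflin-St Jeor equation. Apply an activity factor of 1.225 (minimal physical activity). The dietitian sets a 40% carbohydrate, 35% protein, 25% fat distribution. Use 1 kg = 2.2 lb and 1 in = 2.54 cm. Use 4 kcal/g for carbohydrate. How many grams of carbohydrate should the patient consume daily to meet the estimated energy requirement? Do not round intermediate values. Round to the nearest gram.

Convert to metric: weight = 167 ÷ 2.2 = 75.9091 kg; height = 78 × 2.54 = 198.12 cm.
Mifflin-St Jeor (female): BMR = 10(75.9091) + 6.25(198.12) − 5(68) − 161 = 759.0909 + 1238.25 − 340 − 161 = 1496.3409 kcal/day.
TEE = 1496.3409 × 1.225 = 1833.0176 kcal/day.
Carbohydrate energy = 40% × 1833.0176 = 733.207 kcal.
Carbohydrate = 733.207 ÷ 4 kcal/g = 183.3018 g.

183 g/day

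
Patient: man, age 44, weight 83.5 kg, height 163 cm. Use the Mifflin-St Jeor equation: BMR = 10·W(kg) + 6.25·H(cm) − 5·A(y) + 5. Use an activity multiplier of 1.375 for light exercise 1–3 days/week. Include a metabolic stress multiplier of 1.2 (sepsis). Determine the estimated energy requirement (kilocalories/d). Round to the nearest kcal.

2704 kilocalories/d

Mifflin-St Jeor (male): BMR = 10(83.5) + 6.25(163) − 5(44) + 5 = 835 + 1018.75 − 220 + 5 = 1638.75 kcal/day.
TEE = BMR × activity factor = 1638.75 × 1.375 = 2253.2813 kcal/day.
Apply stress factor: 2253.2813 × 1.2 = 2703.9375 kcal/day.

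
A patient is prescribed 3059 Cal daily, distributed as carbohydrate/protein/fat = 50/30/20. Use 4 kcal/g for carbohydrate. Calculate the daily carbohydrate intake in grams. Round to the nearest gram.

382 g/day

Carbohydrate energy = 50% × 3059 = 1529.5 kcal.
At 4 kcal/g: 1529.5 ÷ 4 = 382.375 g.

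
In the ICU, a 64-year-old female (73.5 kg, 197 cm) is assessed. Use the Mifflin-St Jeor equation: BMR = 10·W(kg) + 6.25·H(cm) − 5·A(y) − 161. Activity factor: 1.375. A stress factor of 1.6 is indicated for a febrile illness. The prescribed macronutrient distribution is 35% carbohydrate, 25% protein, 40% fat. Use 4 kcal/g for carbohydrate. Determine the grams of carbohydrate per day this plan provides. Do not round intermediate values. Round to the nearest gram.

286 g/day

Mifflin-St Jeor (female): BMR = 10(73.5) + 6.25(197) − 5(64) − 161 = 735 + 1231.25 − 320 − 161 = 1485.25 kcal/day.
TEE = 1485.25 × 1.375 = 2042.2188 kcal/day.
With stress factor 1.6: 2042.2188 × 1.6 = 3267.55 kcal/day.
Carbohydrate energy = 35% × 3267.55 = 1143.6425 kcal.
Carbohydrate = 1143.6425 ÷ 4 kcal/g = 285.9106 g.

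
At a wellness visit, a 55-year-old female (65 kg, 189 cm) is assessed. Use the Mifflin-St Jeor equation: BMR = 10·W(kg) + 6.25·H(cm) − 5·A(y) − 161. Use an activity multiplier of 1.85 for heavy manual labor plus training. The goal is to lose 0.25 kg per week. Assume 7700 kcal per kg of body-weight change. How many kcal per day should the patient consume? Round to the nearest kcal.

2306 kcal per day

Mifflin-St Jeor (female): BMR = 10(65) + 6.25(189) − 5(55) − 161 = 650 + 1181.25 − 275 − 161 = 1395.25 kcal/day.
TEE = 1395.25 × 1.85 = 2581.2125 kcal/day.
Required daily deficit = 0.25 × 7700 ÷ 7 = 275 kcal/day.
Target intake = 2581.2125 − 275 = 2306.2125 kcal/day.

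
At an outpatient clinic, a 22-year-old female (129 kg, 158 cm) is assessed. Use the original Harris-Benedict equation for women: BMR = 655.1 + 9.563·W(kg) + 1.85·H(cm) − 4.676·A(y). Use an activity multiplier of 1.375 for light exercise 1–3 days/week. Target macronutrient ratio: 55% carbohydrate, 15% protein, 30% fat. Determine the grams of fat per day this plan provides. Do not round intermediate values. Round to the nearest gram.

95 g/day

Harris-Benedict: BMR = 655.1 + 9.563(129) + 1.85(158) − 4.676(22) = 2078.155 kcal/day.
TEE = 2078.155 × 1.375 = 2857.4631 kcal/day.
Fat energy = 30% × 2857.4631 = 857.2389 kcal.
Fat = 857.2389 ÷ 9 kcal/g = 95.2488 g.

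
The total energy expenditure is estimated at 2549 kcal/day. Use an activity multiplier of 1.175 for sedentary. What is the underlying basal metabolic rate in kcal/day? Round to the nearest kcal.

BMR = TEE ÷ activity factor = 2549 ÷ 1.175 = 2169.3617 kcal/day.

2169 kcal/day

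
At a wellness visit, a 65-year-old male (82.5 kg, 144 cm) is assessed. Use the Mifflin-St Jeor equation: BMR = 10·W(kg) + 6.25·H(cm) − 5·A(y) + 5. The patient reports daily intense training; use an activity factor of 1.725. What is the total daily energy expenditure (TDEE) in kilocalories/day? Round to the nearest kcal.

Mifflin-St Jeor (male): BMR = 10(82.5) + 6.25(144) − 5(65) + 5 = 825 + 900 − 325 + 5 = 1405 kcal/day.
TEE = BMR × activity factor = 1405 × 1.725 = 2423.625 kcal/day.

2424 kilocalories/day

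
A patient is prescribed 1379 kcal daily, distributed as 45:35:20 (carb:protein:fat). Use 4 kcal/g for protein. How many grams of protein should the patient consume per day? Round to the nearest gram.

Protein energy = 35% × 1379 = 482.65 kcal.
At 4 kcal/g: 482.65 ÷ 4 = 120.6625 g.

121 g/day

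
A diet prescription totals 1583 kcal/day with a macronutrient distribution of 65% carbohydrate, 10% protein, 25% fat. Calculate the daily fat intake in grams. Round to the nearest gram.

Fat energy = 25% × 1583 = 395.75 kcal.
At 9 kcal/g: 395.75 ÷ 9 = 43.9722 g.

44 g/day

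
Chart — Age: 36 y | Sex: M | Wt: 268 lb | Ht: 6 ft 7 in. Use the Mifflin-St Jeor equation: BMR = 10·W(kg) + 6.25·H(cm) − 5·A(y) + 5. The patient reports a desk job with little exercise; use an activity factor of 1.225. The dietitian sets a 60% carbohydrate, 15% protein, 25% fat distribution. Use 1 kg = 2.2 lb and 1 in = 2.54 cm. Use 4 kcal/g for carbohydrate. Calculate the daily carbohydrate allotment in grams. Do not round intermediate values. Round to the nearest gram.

422 g/day

Convert to metric: weight = 268 ÷ 2.2 = 121.8182 kg; height = (6×12 + 7) × 2.54 = 79 × 2.54 = 200.66 cm.
Mifflin-St Jeor (male): BMR = 10(121.8182) + 6.25(200.66) − 5(36) + 5 = 1218.1818 + 1254.125 − 180 + 5 = 2297.3068 kcal/day.
TEE = 2297.3068 × 1.225 = 2814.2009 kcal/day.
Carbohydrate energy = 60% × 2814.2009 = 1688.5205 kcal.
Carbohydrate = 1688.5205 ÷ 4 kcal/g = 422.1301 g.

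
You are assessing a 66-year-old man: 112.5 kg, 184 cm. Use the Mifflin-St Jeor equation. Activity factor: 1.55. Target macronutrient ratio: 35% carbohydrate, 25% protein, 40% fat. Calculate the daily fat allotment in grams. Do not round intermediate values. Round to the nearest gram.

134 g/day

Mifflin-St Jeor (male): BMR = 10(112.5) + 6.25(184) − 5(66) + 5 = 1125 + 1150 − 330 + 5 = 1950 kcal/day.
TEE = 1950 × 1.55 = 3022.5 kcal/day.
Fat energy = 40% × 3022.5 = 1209 kcal.
Fat = 1209 ÷ 9 kcal/g = 134.3333 g.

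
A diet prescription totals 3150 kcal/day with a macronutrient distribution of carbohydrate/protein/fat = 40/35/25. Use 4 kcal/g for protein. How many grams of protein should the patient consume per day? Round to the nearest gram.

276 g/day

Protein energy = 35% × 3150 = 1102.5 kcal.
At 4 kcal/g: 1102.5 ÷ 4 = 275.625 g.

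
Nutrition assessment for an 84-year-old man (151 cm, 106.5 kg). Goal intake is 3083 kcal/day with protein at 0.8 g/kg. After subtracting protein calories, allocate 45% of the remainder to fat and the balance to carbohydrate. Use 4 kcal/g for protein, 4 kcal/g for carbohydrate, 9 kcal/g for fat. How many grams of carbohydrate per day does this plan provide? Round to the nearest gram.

377 g/day

Protein = 0.8 × 106.5 = 85.2 g → 85.2 × 4 = 340.8 kcal.
Non-protein calories = 3083 − 340.8 = 2742.2 kcal.
Fat: 45% × 2742.2 = 1233.99 kcal; carbohydrate: 1508.21 kcal.
Carbohydrate: 1508.21 kcal ÷ 4 kcal/g = 377.0525 g.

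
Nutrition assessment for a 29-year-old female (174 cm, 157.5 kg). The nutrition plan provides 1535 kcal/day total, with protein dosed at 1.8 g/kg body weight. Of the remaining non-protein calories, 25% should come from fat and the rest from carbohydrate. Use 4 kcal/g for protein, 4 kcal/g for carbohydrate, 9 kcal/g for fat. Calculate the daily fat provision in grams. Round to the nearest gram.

Protein = 1.8 × 157.5 = 283.5 g → 283.5 × 4 = 1134 kcal.
Non-protein calories = 1535 − 1134 = 401 kcal.
Fat: 25% × 401 = 100.25 kcal; carbohydrate: 300.75 kcal.
Fat: 100.25 kcal ÷ 9 kcal/g = 11.1389 g.

11 g/day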